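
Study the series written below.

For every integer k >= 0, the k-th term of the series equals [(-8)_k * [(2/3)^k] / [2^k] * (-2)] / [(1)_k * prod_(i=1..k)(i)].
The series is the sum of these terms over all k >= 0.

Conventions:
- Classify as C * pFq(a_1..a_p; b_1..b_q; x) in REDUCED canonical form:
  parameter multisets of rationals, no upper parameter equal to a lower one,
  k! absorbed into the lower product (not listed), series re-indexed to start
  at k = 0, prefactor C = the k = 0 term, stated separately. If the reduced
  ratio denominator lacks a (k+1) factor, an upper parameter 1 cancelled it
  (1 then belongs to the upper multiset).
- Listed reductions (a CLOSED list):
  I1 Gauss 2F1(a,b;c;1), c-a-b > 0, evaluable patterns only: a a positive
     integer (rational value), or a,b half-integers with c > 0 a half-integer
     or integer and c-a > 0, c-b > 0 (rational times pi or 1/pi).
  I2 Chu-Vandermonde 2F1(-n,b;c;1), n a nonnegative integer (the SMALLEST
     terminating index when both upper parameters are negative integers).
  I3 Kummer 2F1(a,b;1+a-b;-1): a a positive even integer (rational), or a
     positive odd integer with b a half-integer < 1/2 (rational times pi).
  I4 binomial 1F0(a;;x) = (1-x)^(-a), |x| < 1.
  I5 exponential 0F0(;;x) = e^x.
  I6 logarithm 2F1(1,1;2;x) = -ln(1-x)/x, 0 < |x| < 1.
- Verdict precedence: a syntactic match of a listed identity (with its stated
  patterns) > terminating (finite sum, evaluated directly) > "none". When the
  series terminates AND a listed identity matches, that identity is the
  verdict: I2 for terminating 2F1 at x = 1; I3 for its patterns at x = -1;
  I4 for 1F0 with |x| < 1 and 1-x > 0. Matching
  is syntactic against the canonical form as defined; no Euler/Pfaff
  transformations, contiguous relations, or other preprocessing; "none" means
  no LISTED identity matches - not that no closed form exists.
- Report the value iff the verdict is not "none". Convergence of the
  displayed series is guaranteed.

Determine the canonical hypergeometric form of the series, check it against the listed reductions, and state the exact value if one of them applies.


This is -2 * 1F1(-8; 1; 1/3) in reduced canonical form. Verdict: terminating - upper parameter -8 makes this a finite sum (last index 8), evaluated exactly. Exact value: 111807551/132269760.

Key observation: with t_0 = -2, the lower running product (C = -2) is a rising factorial.
Adjacent-term ratio: r(k) = (1/3) * (k-8) / [(k+1) (k+1)] - rational; roots negated = parameters, x = (1/3), C = -2.


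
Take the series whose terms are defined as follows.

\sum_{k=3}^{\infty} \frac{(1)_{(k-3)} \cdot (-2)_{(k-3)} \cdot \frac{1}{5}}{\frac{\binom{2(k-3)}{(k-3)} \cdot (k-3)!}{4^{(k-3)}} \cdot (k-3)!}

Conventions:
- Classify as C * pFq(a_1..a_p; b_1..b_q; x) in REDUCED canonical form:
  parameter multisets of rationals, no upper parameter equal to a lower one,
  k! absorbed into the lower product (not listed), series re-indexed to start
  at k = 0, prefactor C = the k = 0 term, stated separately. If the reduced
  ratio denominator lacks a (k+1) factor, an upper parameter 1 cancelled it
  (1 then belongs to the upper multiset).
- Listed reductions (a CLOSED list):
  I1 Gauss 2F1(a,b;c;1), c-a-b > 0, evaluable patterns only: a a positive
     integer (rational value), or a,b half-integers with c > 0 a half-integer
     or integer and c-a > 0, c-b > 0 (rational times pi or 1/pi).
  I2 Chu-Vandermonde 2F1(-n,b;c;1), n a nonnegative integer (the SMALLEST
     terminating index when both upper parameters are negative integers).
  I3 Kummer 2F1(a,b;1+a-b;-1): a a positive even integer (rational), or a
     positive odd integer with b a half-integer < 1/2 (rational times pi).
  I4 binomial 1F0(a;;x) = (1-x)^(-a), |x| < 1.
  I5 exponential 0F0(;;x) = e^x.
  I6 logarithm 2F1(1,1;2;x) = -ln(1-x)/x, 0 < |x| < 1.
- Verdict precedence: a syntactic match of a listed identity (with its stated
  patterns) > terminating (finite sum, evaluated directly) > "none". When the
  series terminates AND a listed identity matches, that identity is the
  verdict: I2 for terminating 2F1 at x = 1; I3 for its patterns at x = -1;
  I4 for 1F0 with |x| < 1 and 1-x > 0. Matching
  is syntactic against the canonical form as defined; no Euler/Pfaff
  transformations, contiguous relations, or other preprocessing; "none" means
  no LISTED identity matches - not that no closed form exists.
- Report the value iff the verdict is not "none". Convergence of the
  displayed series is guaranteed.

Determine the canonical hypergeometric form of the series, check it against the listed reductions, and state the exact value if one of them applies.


With C = \frac{1}{5}: the canonical form is 2F1(-2, 1; \frac{1}{2}; 1). Verdict (x = 1): the Chu-Vandermonde identity I2 applies (terminating 2F1 at x = 1 with n = 2, b = 1, c = \frac{1}{2}). Exact value: -\frac{1}{15}.

First insight: x = 1 and the lower central binomial (prefactor 1/5) hides (1/2)_k.
Adjacent-term ratio: r(k) = 1 * (k-2) (k+1) / [(k+\frac{1}{2}) (k+1)] - rational in k. x = 1; t_0 = \frac{1}{5}; negate the roots.


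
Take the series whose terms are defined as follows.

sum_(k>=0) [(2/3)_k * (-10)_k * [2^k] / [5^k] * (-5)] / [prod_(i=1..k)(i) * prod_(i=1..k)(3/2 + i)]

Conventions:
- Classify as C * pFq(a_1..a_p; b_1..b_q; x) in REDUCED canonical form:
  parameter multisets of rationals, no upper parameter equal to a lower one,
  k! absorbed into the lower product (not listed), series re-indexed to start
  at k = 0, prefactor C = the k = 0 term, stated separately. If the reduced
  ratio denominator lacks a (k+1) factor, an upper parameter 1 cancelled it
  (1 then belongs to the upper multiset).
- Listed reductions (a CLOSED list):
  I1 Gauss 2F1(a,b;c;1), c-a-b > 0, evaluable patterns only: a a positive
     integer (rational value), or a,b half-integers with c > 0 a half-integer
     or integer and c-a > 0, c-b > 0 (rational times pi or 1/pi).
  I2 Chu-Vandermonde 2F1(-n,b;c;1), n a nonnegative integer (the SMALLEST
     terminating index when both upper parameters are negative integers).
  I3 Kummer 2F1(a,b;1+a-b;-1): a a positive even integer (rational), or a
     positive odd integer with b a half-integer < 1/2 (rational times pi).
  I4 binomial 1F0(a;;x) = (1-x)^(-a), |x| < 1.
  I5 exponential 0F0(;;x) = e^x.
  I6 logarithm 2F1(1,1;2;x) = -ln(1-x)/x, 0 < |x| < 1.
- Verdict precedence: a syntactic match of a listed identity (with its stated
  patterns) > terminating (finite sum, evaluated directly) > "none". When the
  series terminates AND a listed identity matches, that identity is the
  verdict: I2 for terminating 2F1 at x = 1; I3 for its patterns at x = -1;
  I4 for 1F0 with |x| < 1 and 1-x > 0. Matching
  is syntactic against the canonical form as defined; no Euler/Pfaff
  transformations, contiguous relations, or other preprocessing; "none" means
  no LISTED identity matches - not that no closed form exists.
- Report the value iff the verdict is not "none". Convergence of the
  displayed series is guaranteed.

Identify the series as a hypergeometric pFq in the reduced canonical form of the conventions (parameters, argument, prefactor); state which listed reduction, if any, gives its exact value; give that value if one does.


The tell: with t_0 = -5, the product of the first k integers (C = -5, x = 2/5) is k!.
Step ratio: r(k) = (2/5) * (k-10) (k+2/3) / [(k+5/2) (k+1)] - rational in k, leading ratio (2/5); with t_0 = -5, classification follows.

Reduced: x = 2/5, 2F1, upper = {-10, 2/3}, lower = {5/2}, C = -5. Verdict: terminating. (-10)_k vanishes past k = 10, leaving a 11-term sum, computed directly. Exact value: -37644945079335137/16151862111328125.


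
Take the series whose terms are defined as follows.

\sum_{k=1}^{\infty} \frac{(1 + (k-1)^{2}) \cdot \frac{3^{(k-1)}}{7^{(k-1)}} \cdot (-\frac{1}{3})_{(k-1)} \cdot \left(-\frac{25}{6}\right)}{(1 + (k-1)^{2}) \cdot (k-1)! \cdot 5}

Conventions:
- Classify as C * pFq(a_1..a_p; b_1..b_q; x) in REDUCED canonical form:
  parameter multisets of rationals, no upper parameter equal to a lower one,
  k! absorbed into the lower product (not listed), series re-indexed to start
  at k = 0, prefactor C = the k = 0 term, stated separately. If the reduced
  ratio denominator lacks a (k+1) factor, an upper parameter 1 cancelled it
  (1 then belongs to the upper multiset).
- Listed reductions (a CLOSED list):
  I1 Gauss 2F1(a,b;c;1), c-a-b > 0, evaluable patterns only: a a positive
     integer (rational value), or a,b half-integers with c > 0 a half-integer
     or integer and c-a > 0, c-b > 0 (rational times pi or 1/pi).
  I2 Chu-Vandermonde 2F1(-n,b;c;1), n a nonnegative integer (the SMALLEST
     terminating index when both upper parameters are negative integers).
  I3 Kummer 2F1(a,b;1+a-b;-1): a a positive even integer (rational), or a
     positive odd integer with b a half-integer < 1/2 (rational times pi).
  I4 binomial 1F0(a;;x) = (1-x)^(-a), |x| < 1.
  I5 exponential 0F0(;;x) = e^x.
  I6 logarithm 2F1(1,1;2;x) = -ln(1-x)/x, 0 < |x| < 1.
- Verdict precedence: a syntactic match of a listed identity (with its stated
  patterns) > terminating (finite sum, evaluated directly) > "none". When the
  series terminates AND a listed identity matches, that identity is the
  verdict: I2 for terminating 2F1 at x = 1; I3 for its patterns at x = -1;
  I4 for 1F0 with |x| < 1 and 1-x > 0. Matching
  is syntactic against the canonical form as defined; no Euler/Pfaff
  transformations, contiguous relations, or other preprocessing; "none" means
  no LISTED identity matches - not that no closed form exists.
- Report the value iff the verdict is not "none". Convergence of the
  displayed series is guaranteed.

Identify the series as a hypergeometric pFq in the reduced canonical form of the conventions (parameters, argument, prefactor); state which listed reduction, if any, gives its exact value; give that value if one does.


At argument \frac{3}{7}: a 1F0 with upper {-\frac{1}{3}}, lower {-}, scaled by C = -\frac{5}{6}. Verdict: binomial (I4) applies (the 1F0 binomial series: exponent 1/3, x = \frac{3}{7}). Exact value: \left(-\frac{5}{6}\right) \cdot \left(\frac{4}{7}\right)^{\frac{1}{3}}.

First insight: x = \frac{3}{7} and k^2 + 1 divides numerator and denominator alike; C = -5/6, x = 3/7 after cancelling.
Ratio: r(k) = \frac{3}{7} * (k-\frac{1}{3}) / [(k+1)] - rational in k, leading ratio \frac{3}{7}; with t_0 = -\frac{5}{6}, classification follows.


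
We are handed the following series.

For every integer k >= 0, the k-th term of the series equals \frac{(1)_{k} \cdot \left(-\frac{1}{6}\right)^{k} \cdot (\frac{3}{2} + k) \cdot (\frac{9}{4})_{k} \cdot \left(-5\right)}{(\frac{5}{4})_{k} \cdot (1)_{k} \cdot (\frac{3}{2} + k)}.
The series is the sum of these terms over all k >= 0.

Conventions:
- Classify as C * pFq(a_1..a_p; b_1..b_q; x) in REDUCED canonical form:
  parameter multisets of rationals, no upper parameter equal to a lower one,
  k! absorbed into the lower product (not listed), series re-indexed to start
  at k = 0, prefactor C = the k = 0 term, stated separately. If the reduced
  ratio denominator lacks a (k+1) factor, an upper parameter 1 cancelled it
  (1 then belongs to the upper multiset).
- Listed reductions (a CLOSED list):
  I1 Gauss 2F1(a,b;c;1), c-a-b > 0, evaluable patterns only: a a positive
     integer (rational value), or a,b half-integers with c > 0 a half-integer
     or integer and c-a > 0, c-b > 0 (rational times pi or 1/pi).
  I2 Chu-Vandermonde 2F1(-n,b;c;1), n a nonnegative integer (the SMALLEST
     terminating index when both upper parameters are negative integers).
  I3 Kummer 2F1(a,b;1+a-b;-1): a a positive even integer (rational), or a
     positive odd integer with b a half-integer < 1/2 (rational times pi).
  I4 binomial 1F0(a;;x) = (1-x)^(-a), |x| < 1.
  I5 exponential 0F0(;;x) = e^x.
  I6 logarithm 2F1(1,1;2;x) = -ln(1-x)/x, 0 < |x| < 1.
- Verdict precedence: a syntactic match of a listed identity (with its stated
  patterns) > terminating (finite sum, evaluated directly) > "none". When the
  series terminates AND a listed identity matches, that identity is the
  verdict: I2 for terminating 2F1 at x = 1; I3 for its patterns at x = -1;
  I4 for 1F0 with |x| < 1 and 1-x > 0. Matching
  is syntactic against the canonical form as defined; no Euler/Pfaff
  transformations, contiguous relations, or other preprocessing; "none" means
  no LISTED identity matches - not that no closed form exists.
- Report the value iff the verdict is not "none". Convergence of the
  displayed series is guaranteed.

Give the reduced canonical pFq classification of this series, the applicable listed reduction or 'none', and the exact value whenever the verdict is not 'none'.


Prefactor -5, argument -\frac{1}{6}: 2F1 with upper {1, \frac{9}{4}} over lower {\frac{5}{4}}. Verdict: none - this 2F1 at x = -\frac{1}{6} matches no listed pattern, and upper {1, \frac{9}{4}} holds no stopper.

Key step: t_0 being -5, (1)_k (C = -5, x = -1/6) is k! itself.
Ratio: r(k) = -\frac{1}{6} * (k+1) (k+\frac{9}{4}) / [(k+\frac{5}{4}) (k+1)] - rational; roots negated = parameters, x = -\frac{1}{6}, C = -5.


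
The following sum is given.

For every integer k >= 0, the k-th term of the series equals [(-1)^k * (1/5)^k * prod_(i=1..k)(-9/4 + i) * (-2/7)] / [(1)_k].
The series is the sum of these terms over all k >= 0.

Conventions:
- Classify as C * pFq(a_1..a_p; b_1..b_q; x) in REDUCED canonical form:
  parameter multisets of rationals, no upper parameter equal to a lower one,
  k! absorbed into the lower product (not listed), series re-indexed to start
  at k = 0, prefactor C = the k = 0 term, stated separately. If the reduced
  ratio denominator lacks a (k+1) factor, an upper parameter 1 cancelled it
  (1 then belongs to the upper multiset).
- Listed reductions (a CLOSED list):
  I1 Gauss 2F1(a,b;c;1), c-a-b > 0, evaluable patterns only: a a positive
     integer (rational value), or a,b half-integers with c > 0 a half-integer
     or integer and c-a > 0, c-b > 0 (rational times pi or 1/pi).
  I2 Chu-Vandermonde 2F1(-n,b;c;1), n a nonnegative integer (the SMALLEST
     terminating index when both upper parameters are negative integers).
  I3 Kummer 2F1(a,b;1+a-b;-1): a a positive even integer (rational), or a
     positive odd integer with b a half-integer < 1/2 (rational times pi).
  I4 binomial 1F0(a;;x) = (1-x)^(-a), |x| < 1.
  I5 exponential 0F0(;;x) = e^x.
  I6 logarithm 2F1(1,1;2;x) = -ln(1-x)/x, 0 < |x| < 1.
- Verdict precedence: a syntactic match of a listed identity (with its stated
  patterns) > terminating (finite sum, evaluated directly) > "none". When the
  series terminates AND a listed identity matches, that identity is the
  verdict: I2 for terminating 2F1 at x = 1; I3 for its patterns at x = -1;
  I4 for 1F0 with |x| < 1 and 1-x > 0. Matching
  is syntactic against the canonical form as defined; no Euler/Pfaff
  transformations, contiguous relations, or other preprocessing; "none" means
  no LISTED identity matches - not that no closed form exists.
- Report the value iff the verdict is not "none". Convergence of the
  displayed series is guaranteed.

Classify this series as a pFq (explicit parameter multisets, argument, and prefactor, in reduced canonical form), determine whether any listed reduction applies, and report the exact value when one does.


x = -1/5 here; the reduced form reads 1F0, upper {-5/4}, lower {-}, C = -2/7. Verdict: the binomial series (I4) fires (the 1F0 binomial series: exponent 5/4, x = -1/5). Exact value: (-2/7) * (6/5)^(5/4).

First insight: x = (-1/5) and the running product (C = -2/7) telescopes to a rising factorial.
Ratio: r(k) = (-1/5) * (k-5/4) / [(k+1)] ; factor over Q: parameters, x = (-1/5), and C = -2/7.


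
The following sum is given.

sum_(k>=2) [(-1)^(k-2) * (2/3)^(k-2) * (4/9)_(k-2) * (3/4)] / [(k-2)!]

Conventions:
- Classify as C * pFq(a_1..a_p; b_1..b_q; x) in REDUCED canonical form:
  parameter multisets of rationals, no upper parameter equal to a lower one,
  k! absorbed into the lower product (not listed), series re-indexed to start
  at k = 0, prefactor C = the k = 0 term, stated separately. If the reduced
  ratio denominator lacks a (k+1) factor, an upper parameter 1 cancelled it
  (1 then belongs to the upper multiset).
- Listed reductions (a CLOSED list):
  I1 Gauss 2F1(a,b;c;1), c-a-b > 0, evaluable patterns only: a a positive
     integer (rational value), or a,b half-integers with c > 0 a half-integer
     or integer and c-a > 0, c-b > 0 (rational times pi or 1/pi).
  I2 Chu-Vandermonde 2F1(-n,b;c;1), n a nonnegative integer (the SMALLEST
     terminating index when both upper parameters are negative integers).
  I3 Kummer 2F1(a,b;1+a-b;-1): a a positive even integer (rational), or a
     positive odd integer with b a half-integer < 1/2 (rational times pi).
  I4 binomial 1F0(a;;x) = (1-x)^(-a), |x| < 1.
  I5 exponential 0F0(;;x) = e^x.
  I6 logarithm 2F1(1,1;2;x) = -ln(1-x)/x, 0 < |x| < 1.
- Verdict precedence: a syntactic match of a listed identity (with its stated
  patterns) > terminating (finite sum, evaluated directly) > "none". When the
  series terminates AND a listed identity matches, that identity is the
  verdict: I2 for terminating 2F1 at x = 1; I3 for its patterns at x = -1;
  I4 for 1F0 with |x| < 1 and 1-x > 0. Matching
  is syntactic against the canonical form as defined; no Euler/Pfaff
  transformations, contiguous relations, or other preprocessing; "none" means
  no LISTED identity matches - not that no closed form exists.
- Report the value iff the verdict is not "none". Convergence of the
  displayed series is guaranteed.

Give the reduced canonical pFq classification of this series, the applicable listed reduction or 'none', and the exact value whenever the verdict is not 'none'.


With C = 3/4: the canonical form is 1F0(4/9; -; -2/3). Verdict (x = -2/3): the I4 binomial reduction applies (the 1F0 binomial series: exponent -4/9, x = -2/3). Its exact value is (3/4) * (5/3)^(-4/9).

Structural cue: t_0 being 3/4, the (-1)^k factor (C = 3/4) folds into the argument's sign.
Consecutive-term ratio: r(k) = (-2/3) * (k+4/9) / [(k+1)] - rational in k. x = (-2/3); t_0 = 3/4; negate the roots.


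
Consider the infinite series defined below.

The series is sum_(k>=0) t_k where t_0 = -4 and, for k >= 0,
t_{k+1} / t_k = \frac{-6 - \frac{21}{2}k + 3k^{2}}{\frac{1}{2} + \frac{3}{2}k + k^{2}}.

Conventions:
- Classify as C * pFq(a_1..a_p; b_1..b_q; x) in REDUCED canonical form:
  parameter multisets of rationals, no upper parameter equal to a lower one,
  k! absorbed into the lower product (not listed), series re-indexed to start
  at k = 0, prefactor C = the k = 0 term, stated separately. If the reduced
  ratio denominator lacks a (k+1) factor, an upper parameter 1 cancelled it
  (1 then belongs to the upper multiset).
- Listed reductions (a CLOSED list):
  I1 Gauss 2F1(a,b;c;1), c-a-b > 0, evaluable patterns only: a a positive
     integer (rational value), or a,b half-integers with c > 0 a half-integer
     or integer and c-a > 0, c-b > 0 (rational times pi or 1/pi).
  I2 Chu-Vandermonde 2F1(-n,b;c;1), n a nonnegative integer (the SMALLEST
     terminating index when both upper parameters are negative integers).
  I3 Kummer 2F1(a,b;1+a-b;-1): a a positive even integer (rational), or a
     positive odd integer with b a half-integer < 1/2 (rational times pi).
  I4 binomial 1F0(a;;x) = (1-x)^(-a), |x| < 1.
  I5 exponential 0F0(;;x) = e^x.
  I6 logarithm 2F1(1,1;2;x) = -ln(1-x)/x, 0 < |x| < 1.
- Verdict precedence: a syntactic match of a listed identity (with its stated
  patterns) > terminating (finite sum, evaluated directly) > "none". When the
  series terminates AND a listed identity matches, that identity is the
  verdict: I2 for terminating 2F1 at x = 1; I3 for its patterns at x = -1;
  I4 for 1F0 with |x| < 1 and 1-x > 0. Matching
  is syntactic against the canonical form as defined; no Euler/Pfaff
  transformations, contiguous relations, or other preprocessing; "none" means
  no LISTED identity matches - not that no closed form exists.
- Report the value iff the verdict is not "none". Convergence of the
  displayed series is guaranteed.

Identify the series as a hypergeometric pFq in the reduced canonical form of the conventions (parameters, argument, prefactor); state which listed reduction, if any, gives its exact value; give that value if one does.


Prefactor -4, argument 3: 1F0 with upper {-4} over lower {-}. Verdict: terminating - the sum ends at index 4 because -4 is a negative integer; exact evaluation follows. Hence: -64.

Structural cue: t_0 = -4 here, and cancel k + 1/2 from the displayed ratio first; then C = -4.
Consecutive-term ratio: r(k) = 3 * (k-4) / [(k+1)] ; factor over Q: parameters, x = 3, and C = -4.


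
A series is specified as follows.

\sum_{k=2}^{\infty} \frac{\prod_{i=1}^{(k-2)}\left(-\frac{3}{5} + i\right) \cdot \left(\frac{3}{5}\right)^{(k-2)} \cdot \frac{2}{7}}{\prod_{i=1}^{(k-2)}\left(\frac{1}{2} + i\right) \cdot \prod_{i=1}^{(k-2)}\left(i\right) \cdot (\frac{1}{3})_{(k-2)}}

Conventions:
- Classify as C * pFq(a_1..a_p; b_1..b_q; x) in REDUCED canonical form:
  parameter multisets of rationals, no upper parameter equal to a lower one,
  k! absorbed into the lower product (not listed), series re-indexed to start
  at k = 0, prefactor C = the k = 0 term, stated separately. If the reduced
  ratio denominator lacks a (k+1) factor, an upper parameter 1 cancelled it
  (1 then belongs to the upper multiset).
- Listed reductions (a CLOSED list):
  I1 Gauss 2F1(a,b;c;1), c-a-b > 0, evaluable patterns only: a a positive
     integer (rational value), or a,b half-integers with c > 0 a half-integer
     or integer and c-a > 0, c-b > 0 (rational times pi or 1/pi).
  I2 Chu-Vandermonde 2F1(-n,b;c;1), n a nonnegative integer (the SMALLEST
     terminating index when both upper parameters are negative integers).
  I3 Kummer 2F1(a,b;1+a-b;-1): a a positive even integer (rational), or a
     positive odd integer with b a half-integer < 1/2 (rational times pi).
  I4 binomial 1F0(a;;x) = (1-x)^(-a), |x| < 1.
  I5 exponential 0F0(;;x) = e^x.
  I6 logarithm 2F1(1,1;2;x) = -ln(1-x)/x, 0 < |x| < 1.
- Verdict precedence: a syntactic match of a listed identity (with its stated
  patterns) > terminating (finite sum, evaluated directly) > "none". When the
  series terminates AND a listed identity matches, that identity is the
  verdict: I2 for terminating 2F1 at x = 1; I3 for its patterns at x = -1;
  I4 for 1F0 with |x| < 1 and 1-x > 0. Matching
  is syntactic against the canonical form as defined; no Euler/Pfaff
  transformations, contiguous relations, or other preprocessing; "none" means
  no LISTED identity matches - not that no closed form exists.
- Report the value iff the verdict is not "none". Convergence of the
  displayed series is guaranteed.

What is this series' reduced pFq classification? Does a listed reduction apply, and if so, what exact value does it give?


Prefactor \frac{2}{7}, argument \frac{3}{5}: 1F2 with upper {\frac{2}{5}} over lower {\frac{1}{3}, \frac{3}{2}}. Verdict: none. A 1F2 with upper {\frac{2}{5}} fits none of I1-I6 at x = \frac{3}{5}; the sum runs forever.

Key step: with t_0 = \frac{2}{7}, the product of the first k integers (C = 2/7, x = 3/5) is k!.
Ratio: r(k) = \frac{3}{5} * (k+\frac{2}{5}) / [(k+\frac{1}{3}) (k+\frac{3}{2}) (k+1)] - rational; roots negated = parameters, x = \frac{3}{5}, C = \frac{2}{7}.


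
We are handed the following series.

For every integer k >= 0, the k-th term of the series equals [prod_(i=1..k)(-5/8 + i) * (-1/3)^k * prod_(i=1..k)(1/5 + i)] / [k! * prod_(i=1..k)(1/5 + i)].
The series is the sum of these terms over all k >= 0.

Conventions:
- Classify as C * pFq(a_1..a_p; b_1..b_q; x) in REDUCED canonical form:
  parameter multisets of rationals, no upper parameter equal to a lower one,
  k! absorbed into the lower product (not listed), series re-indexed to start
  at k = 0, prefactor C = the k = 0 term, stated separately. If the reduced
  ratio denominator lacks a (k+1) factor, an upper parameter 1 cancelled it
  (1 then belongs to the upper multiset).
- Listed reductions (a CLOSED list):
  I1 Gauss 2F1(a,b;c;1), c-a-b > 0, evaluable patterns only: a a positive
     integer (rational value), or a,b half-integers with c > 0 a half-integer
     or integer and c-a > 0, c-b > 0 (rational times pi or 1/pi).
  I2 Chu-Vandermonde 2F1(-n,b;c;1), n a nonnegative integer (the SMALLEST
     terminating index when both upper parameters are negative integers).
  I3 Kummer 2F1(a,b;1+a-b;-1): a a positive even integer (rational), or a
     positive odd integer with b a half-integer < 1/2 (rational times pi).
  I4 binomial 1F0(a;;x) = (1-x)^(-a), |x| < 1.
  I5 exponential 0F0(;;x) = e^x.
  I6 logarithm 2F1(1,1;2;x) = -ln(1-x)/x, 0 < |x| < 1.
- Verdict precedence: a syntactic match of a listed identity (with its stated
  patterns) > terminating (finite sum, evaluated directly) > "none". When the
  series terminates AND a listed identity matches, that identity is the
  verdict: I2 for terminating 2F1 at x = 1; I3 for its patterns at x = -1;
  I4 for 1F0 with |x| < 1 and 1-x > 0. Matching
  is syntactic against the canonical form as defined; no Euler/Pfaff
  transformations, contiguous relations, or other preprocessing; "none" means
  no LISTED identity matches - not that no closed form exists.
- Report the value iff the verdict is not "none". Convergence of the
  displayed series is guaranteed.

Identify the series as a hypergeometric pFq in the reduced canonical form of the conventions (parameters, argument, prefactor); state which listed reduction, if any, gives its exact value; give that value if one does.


Reduced: x = -1/3, 1F0, upper = {3/8}, lower = {-}, C = 1. Verdict at x = -1/3: the I4 binomial reduction matches (the 1F0 binomial series: exponent -3/8, x = -1/3). Sum: (4/3)^(-3/8).

Key step: from the first term 1: the running product (C = 1) telescopes to a rising factorial.
Consecutive-term ratio: r(k) = (-1/3) * (k+3/8) / [(k+1)] - rational in k, leading ratio (-1/3); with t_0 = 1, classification follows.


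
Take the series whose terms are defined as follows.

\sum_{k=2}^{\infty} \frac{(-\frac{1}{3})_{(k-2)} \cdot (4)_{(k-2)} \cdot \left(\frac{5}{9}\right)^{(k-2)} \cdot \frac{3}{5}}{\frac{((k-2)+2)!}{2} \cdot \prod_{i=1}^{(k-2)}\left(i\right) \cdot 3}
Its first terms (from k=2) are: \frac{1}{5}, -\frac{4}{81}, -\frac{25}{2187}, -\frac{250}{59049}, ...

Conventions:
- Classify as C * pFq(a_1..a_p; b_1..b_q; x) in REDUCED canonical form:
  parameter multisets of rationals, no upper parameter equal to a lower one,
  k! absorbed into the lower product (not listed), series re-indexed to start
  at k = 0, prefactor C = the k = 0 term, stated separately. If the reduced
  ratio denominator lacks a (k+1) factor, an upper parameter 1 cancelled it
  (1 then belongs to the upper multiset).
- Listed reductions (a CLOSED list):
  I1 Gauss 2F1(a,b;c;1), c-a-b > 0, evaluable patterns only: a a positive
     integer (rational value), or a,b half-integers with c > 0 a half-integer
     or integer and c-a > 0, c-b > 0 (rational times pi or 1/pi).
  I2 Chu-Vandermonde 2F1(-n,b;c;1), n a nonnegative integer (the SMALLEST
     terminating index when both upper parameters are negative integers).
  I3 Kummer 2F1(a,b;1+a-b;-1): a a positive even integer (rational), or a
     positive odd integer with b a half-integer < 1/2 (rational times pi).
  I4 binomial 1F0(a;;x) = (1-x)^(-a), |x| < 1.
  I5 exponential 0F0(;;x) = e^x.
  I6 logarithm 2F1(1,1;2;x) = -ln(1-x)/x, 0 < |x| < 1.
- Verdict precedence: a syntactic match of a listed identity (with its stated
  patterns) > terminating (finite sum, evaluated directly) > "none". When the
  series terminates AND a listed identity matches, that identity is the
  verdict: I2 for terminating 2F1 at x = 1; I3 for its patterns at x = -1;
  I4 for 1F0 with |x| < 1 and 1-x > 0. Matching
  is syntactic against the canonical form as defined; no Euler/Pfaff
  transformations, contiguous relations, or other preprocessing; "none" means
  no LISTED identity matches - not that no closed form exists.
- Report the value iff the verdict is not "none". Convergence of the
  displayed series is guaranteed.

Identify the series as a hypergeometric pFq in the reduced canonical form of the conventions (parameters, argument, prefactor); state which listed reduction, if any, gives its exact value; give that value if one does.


Reduced: x = \frac{5}{9}, 2F1, upper = {-\frac{1}{3}, 4}, lower = {3}, C = \frac{1}{5}. Verdict: none. A 2F1 with upper {-\frac{1}{3}, 4} fits none of I1-I6 at x = \frac{5}{9}; the sum runs forever.

Key step: x = \frac{5}{9} and the denominator's factorial ratio (C = 1/5, x = 5/9) is a lower Pochhammer.
Consecutive-term ratio: r(k) = \frac{5}{9} * (k-\frac{1}{3}) (k+4) / [(k+3) (k+1)] - rational in k. x = \frac{5}{9}; t_0 = \frac{1}{5}; negate the roots.


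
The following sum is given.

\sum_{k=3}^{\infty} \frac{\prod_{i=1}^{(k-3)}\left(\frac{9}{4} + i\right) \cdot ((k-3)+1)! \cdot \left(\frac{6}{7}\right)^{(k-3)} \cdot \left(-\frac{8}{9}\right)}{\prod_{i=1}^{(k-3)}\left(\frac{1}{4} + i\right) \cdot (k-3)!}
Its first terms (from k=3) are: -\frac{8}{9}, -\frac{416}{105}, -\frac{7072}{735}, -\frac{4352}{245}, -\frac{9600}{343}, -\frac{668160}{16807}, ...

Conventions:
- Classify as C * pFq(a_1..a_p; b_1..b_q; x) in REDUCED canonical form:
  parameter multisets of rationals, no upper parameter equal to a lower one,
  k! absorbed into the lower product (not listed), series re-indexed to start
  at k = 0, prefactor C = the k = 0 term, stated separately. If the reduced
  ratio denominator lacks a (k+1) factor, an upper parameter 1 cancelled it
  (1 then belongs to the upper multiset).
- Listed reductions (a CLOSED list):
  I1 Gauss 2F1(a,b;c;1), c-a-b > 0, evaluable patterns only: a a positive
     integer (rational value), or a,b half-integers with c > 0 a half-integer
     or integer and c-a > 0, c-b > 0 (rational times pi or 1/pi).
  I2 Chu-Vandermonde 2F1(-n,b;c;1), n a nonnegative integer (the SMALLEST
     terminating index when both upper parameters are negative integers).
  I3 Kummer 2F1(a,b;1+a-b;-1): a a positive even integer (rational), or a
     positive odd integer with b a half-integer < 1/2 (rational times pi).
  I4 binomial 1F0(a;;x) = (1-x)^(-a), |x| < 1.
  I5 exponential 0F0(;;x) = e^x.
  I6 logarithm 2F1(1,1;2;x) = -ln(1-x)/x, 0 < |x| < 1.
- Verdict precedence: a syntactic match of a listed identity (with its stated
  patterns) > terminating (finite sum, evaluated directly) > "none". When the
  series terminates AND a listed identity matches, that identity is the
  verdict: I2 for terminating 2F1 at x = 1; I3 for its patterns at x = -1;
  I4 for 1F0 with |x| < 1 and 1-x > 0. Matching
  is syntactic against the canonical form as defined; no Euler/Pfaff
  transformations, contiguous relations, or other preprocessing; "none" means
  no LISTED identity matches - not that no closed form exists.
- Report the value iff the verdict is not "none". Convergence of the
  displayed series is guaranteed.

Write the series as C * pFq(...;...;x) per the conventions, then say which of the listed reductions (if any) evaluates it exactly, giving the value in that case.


Key observation: with t_0 = -\frac{8}{9}, the factorial ratio (C = -8/9) (k+a-1)!/(a-1)! is a rising factorial (a)_k.
Adjacent-term ratio: r(k) = \frac{6}{7} * (k+2) (k+\frac{13}{4}) / [(k+\frac{5}{4}) (k+1)] - rational in k. x = \frac{6}{7}; t_0 = -\frac{8}{9}; negate the roots.

With C = -\frac{8}{9}: the canonical form is 2F1(2, \frac{13}{4}; \frac{5}{4}; \frac{6}{7}). Verdict: none (x = \frac{6}{7}): each listed identity misses the multisets {2, \frac{13}{4}} ; {\frac{5}{4}}.


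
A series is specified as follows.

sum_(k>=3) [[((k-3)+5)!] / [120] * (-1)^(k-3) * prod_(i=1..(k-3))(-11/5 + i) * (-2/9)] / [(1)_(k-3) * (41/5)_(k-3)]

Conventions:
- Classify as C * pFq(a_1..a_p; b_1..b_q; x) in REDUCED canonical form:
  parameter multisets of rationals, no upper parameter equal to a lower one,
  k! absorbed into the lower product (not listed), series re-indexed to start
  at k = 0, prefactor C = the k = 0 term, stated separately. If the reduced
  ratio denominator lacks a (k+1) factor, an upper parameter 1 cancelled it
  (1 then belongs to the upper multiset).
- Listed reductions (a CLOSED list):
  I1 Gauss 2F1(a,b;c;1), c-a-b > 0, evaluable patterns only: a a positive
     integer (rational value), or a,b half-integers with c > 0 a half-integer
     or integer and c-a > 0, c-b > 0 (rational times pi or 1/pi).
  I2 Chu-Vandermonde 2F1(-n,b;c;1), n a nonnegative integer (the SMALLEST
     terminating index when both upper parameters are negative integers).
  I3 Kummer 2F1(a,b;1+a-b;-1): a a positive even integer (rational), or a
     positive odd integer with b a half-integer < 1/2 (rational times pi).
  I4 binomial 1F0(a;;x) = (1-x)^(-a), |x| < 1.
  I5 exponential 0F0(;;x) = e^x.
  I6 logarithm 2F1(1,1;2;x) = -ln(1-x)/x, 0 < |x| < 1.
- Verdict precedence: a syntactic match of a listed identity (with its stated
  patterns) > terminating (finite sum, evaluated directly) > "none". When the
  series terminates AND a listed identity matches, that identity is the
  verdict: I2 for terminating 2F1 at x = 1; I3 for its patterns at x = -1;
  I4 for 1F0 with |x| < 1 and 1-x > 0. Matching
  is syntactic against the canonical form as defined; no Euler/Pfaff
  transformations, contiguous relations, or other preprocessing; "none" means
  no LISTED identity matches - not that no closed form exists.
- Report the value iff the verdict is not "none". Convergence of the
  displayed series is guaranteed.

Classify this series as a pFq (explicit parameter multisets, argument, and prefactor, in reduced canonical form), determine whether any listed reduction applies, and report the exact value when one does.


Canonical form: C = -2/9 times 2F1 with upper {-6/5, 6}, lower {41/5}, x = -1. Verdict: Kummer's theorem (I3) applies (x = -1; c = 41/5 equals 1+a-b for upper {-6/5, 6}: listed pattern). Its exact value is -806/1875.

Structural cue: t_0 = -2/9 here, and (1)_k (C = -2/9) is k! itself.
Term ratio: r(k) = (-1) * (k-6/5) (k+6) / [(k+41/5) (k+1)] - rational in k, leading ratio (-1); with t_0 = -2/9, classification follows.


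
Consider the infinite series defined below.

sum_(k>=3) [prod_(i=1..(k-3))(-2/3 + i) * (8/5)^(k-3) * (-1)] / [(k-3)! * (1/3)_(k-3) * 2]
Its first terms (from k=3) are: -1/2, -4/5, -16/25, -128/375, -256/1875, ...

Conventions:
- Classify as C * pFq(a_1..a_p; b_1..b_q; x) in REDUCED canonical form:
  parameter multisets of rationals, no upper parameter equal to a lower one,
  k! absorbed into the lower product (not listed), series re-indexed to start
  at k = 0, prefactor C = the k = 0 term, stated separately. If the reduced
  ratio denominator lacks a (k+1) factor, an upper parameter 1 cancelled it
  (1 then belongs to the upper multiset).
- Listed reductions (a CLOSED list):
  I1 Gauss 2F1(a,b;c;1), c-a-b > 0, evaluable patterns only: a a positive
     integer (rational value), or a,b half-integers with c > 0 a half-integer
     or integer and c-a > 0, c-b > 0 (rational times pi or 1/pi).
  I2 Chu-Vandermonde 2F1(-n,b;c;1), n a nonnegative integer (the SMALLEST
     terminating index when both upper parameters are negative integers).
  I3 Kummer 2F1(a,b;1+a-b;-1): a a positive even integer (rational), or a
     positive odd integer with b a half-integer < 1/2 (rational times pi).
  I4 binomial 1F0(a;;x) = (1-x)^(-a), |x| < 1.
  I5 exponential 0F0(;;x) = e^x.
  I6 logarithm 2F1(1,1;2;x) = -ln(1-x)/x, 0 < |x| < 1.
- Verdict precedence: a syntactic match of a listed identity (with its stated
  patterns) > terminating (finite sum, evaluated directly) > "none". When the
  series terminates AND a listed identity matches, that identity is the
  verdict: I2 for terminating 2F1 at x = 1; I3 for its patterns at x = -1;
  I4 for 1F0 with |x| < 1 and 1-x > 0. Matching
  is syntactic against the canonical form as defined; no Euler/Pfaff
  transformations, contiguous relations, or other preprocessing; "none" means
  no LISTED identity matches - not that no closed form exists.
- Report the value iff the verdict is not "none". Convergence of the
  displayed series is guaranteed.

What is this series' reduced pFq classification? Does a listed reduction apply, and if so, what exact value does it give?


At argument 8/5: a 0F0 with upper {-}, lower {-}, scaled by C = -1/2. Verdict: this is the exponential series (I5) (the 0F0 exponential series at x = 8/5). Value: (-1/2) * e^(8/5).

Key observation: x = (8/5) and the constant factors (C = -1/2, x = 8/5) combine into one prefactor.
Adjacent-term ratio: r(k) = (8/5) * 1 / [(k+1)] - rational; roots negated = parameters, x = (8/5), C = -1/2.


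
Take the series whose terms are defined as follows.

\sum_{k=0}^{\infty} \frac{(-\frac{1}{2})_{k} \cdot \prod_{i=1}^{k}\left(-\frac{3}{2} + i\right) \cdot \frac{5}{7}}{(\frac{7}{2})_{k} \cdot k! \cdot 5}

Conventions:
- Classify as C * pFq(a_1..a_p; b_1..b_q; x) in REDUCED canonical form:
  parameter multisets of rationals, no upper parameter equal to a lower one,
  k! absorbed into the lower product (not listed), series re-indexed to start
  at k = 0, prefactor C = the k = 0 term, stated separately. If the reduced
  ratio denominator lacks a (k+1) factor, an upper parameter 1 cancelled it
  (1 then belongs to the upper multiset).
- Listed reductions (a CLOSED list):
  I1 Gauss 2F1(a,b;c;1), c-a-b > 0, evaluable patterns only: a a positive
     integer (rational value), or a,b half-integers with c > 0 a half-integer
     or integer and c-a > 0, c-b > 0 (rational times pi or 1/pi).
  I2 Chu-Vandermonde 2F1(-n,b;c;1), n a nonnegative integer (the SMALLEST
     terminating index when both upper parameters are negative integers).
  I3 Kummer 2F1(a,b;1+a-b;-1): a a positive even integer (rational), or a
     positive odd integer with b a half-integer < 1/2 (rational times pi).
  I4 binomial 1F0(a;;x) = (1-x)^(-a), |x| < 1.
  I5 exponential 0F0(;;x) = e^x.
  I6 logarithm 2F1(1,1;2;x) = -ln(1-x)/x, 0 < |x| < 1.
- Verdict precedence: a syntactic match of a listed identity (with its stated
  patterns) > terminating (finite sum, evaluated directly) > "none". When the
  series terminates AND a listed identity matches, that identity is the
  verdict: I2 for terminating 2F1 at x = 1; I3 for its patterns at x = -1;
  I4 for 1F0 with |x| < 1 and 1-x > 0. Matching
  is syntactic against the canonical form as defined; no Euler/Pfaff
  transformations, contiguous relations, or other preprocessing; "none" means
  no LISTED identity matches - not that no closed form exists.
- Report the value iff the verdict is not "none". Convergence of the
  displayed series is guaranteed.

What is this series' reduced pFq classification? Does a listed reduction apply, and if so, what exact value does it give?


With C = \frac{1}{7}: the canonical form is 2F1(-\frac{1}{2}, -\frac{1}{2}; \frac{7}{2}; 1). Verdict at x = 1: the half-integer Gauss pattern (I1) matches (x = 1; upper {-\frac{1}{2}, -\frac{1}{2}} half-integers, c = \frac{7}{2} in the evaluable pattern). Exact value: \frac{25}{512} \cdot \pi.

First insight: x = 1 and the running product (C = 1/7) telescopes to a rising factorial.
Step ratio: r(k) = 1 * (k-\frac{1}{2}) (k-\frac{1}{2}) / [(k+\frac{7}{2}) (k+1)] - rational in k. x = 1; t_0 = \frac{1}{7}; negate the roots.


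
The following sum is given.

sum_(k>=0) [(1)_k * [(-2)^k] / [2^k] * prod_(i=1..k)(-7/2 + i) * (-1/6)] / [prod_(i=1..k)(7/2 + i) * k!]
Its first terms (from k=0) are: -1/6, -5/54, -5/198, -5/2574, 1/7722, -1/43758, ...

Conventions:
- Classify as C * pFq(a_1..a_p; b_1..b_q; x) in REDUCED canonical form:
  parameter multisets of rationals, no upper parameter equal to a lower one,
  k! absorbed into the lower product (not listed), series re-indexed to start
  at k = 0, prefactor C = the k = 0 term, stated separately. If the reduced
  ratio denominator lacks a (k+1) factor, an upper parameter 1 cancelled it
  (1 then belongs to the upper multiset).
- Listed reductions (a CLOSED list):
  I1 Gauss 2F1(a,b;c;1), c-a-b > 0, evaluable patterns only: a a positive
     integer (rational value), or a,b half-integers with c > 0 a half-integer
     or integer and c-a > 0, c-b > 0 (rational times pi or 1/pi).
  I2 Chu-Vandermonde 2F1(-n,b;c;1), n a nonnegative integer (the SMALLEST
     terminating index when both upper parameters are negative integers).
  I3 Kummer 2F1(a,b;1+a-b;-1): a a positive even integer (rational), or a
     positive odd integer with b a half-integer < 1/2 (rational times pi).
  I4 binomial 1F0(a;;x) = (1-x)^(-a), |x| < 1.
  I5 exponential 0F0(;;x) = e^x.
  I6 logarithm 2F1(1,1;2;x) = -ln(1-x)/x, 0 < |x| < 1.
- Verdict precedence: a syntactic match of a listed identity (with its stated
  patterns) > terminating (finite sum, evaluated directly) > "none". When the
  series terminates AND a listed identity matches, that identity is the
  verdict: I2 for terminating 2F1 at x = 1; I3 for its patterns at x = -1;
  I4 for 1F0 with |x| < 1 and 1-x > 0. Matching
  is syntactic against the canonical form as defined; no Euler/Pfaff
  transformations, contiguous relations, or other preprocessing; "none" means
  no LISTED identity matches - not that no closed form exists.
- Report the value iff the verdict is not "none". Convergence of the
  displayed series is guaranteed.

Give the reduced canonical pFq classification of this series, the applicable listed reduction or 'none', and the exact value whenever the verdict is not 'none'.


Reduced: x = -1, 2F1, upper = {-5/2, 1}, lower = {9/2}, C = -1/6. Verdict (x = -1): Kummer's theorem (I3) applies (x = -1; c = 9/2 equals 1+a-b for upper {-5/2, 1}: listed pattern). Hence: (-35/384) * pi.

Structural cue: x = (-1) and the two k-th powers (prefactor -1/6) combine into one argument.
Adjacent-term ratio: r(k) = (-1) * (k-5/2) (k+1) / [(k+9/2) (k+1)] - rational in k, leading ratio (-1); with t_0 = -1/6, classification follows.
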